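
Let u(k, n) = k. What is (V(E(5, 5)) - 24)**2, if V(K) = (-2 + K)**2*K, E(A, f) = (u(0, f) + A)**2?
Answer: 174266401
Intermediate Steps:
E(A, f) = A**2 (E(A, f) = (0 + A)**2 = A**2)
V(K) = K*(-2 + K)**2
(V(E(5, 5)) - 24)**2 = (5**2*(-2 + 5**2)**2 - 24)**2 = (25*(-2 + 25)**2 - 24)**2 = (25*23**2 - 24)**2 = (25*529 - 24)**2 = (13225 - 24)**2 = 13201**2 = 174266401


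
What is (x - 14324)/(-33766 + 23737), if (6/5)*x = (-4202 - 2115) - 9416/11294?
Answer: 221236601/113267526 ≈ 1.9532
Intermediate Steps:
x = -59461345/11294 (x = 5*((-4202 - 2115) - 9416/11294)/6 = 5*(-6317 - 9416*1/11294)/6 = 5*(-6317 - 4708/5647)/6 = (⅚)*(-35676807/5647) = -59461345/11294 ≈ -5264.9)
(x - 14324)/(-33766 + 23737) = (-59461345/11294 - 14324)/(-33766 + 23737) = -221236601/11294/(-10029) = -221236601/11294*(-1/10029) = 221236601/113267526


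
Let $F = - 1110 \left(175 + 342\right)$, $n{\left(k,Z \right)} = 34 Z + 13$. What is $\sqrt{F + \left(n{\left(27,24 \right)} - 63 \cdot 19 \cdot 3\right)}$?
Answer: $14 i \sqrt{2942} \approx 759.36 i$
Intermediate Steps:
$n{\left(k,Z \right)} = 13 + 34 Z$
$F = -573870$ ($F = \left(-1110\right) 517 = -573870$)
$\sqrt{F + \left(n{\left(27,24 \right)} - 63 \cdot 19 \cdot 3\right)} = \sqrt{-573870 + \left(\left(13 + 34 \cdot 24\right) - 63 \cdot 19 \cdot 3\right)} = \sqrt{-573870 + \left(\left(13 + 816\right) - 3591\right)} = \sqrt{-573870 + \left(829 - 3591\right)} = \sqrt{-573870 - 2762} = \sqrt{-576632} = 14 i \sqrt{2942}$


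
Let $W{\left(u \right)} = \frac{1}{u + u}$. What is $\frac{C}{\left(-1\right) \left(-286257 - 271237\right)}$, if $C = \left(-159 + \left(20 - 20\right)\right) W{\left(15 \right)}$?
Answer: $- \frac{53}{5574940} \approx -9.5068 \cdot 10^{-6}$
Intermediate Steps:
$W{\left(u \right)} = \frac{1}{2 u}$
$C = - \frac{53}{10}$ ($C = \left(-159 + \left(20 - 20\right)\right) \frac{1}{2 \cdot 15} = \left(-159 + 0\right) \frac{1}{2} \cdot \frac{1}{15} = \left(-159\right) \frac{1}{30} = - \frac{53}{10} \approx -5.3$)
$\frac{C}{\left(-1\right) \left(-286257 - 271237\right)} = - \frac{53}{10 \left(- (-286257 - 271237)\right)} = - \frac{53}{10 \left(\left(-1\right) \left(-557494\right)\right)} = - \frac{53}{10 \cdot 557494} = \left(- \frac{53}{10}\right) \frac{1}{557494} = - \frac{53}{5574940}$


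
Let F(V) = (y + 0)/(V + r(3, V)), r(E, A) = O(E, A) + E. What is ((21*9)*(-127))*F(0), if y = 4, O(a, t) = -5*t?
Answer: -32004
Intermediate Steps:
r(E, A) = E - 5*A (r(E, A) = -5*A + E = E - 5*A)
F(V) = 4/(3 - 4*V) (F(V) = (4 + 0)/(V + (3 - 5*V)) = 4/(3 - 4*V))
((21*9)*(-127))*F(0) = ((21*9)*(-127))*(-4/(-3 + 4*0)) = (189*(-127))*(-4/(-3 + 0)) = -(-96012)/(-3) = -(-96012)*(-1)/3 = -24003*4/3 = -32004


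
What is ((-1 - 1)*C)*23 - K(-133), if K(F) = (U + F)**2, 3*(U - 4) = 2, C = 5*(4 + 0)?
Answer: -156505/9 ≈ -17389.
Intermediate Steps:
C = 20 (C = 5*4 = 20)
U = 14/3 (U = 4 + (1/3)*2 = 4 + 2/3 = 14/3 ≈ 4.6667)
K(F) = (14/3 + F)**2
((-1 - 1)*C)*23 - K(-133) = ((-1 - 1)*20)*23 - (14 + 3*(-133))**2/9 = -2*20*23 - (14 - 399)**2/9 = -40*23 - (-385)**2/9 = -920 - 148225/9 = -156505/9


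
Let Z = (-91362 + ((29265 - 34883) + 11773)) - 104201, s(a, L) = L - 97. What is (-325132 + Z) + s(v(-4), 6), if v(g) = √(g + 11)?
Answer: -514631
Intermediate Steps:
v(g) = √(11 + g)
s(a, L) = -97 + L
Z = -189408 (Z = (-91362 + (-5618 + 11773)) - 104201 = (-91362 + 6155) - 104201 = -85207 - 104201 = -189408)
(-325132 + Z) + s(v(-4), 6) = (-325132 - 189408) + (-97 + 6) = -514540 - 91 = -514631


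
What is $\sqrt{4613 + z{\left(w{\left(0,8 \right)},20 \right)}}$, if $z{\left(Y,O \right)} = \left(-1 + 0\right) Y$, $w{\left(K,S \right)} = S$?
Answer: $\sqrt{4605} \approx 67.86$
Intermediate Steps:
$z{\left(Y,O \right)} = - Y$
$\sqrt{4613 + z{\left(w{\left(0,8 \right)},20 \right)}} = \sqrt{4613 - 8} = \sqrt{4605}$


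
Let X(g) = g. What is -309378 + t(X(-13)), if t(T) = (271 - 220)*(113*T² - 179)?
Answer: 655440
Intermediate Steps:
t(T) = -9129 + 5763*T² (t(T) = 51*(-179 + 113*T²) = -9129 + 5763*T²)
-309378 + t(X(-13)) = -309378 + (-9129 + 5763*(-13)²) = -309378 + (-9129 + 5763*169) = -309378 + (-9129 + 973947) = -309378 + 964818 = 655440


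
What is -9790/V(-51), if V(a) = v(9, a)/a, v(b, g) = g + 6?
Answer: -33286/3 ≈ -11095.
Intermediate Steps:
v(b, g) = 6 + g
V(a) = (6 + a)/a
-9790/V(-51) = -9790*(-51/(6 - 51)) = -9790/((-1/51*(-45))) = -9790/15/17 = -9790*17/15 = -33286/3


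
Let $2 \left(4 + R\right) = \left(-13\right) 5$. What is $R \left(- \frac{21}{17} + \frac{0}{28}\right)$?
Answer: $\frac{1533}{34} \approx 45.088$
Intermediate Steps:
$R = - \frac{73}{2}$ ($R = -4 + \frac{\left(-13\right) 5}{2} = -4 + \frac{1}{2} \left(-65\right) = -4 - \frac{65}{2} = - \frac{73}{2} \approx -36.5$)
$R \left(- \frac{21}{17} + \frac{0}{28}\right) = - \frac{73 \left(- \frac{21}{17} + \frac{0}{28}\right)}{2} = - \frac{73 \left(\left(-21\right) \frac{1}{17} + 0 \cdot \frac{1}{28}\right)}{2} = - \frac{73 \left(- \frac{21}{17} + 0\right)}{2} = \left(- \frac{73}{2}\right) \left(- \frac{21}{17}\right) = \frac{1533}{34}$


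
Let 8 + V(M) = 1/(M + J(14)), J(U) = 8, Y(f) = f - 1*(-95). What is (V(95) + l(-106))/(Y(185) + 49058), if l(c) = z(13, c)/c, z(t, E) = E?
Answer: -40/282323 ≈ -0.00014168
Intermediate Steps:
Y(f) = 95 + f (Y(f) = f + 95 = 95 + f)
V(M) = -8 + 1/(8 + M) (V(M) = -8 + 1/(M + 8) = -8 + 1/(8 + M))
l(c) = 1 (l(c) = c/c = 1)
(V(95) + l(-106))/(Y(185) + 49058) = ((-63 - 8*95)/(8 + 95) + 1)/((95 + 185) + 49058) = ((-63 - 760)/103 + 1)/(280 + 49058) = ((1/103)*(-823) + 1)/49338 = (-823/103 + 1)*(1/49338) = -720/103*1/49338 = -40/282323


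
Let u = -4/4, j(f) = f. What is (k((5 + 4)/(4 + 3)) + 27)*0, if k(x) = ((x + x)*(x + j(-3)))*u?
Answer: 0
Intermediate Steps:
u = -1 (u = -4*1/4 = -1)
k(x) = -2*x*(-3 + x) (k(x) = ((x + x)*(x - 3))*(-1) = ((2*x)*(-3 + x))*(-1) = (2*x*(-3 + x))*(-1) = -2*x*(-3 + x))
(k((5 + 4)/(4 + 3)) + 27)*0 = (2*((5 + 4)/(4 + 3))*(3 - (5 + 4)/(4 + 3)) + 27)*0 = (2*(9/7)*(3 - 9/7) + 27)*0 = (2*(9/7)*(12/7) + 27)*0 = (216/49 + 27)*0 = (1539/49)*0 = 0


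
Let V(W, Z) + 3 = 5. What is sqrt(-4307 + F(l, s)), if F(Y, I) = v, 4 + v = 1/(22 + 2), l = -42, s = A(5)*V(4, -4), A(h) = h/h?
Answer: I*sqrt(620778)/12 ≈ 65.658*I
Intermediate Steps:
A(h) = 1
V(W, Z) = 2 (V(W, Z) = -3 + 5 = 2)
s = 2 (s = 1*2 = 2)
v = -95/24 (v = -4 + 1/(22 + 2) = -4 + 1/24 = -95/24 ≈ -3.9583)
F(Y, I) = -95/24
sqrt(-4307 + F(l, s)) = sqrt(-4307 - 95/24) = sqrt(-103463/24) = I*sqrt(620778)/12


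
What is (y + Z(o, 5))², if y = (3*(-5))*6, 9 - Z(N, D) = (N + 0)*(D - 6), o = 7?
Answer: 5476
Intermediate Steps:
Z(N, D) = 9 - N*(-6 + D) (Z(N, D) = 9 - (N + 0)*(D - 6) = 9 - N*(-6 + D))
y = -90 (y = -15*6 = -90)
(y + Z(o, 5))² = (-90 + (9 + 6*7 - 1*5*7))² = (-90 + (9 + 42 - 35))² = (-90 + 16)² = (-74)² = 5476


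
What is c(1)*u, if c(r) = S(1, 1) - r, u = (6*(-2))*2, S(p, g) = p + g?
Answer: -24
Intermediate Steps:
S(p, g) = g + p
u = -24 (u = -12*2 = -24)
c(r) = 2 - r (c(r) = (1 + 1) - r = 2 - r)
c(1)*u = (2 - 1*1)*(-24) = (2 - 1)*(-24) = 1*(-24) = -24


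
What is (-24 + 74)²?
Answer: 2500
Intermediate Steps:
(-24 + 74)² = 50² = 2500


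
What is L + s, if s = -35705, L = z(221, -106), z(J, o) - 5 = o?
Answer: -35806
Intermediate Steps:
z(J, o) = 5 + o
L = -101 (L = 5 - 106 = -101)
L + s = -101 - 35705 = -35806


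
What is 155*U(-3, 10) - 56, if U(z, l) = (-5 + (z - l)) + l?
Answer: -1296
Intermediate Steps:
U(z, l) = -5 + z (U(z, l) = (-5 + z - l) + l = -5 + z)
155*U(-3, 10) - 56 = 155*(-5 - 3) - 56 = 155*(-8) - 56 = -1240 - 56 = -1296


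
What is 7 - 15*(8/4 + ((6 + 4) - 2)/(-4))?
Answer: 7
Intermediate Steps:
7 - 15*(8/4 + ((6 + 4) - 2)/(-4)) = 7 - 15*(8*(¼) + (10 - 2)*(-¼)) = 7 - 15*(2 + 8*(-¼)) = 7 - 15*(2 - 2) = 7 - 15*0 = 7 + 0 = 7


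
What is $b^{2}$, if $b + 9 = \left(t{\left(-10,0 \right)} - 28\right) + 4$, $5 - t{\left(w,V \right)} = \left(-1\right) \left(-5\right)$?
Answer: $1089$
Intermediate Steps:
$t{\left(w,V \right)} = 0$ ($t{\left(w,V \right)} = 5 - \left(-1\right) \left(-5\right) = 5 - 5 = 0$)
$b = -33$ ($b = -9 + \left(\left(0 - 28\right) + 4\right) = -9 + \left(-28 + 4\right) = -9 - 24 = -33$)
$b^{2} = \left(-33\right)^{2} = 1089$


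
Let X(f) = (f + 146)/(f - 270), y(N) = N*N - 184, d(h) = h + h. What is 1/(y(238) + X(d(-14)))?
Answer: 149/8412481 ≈ 1.7712e-5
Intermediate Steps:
d(h) = 2*h
y(N) = -184 + N**2 (y(N) = N**2 - 184 = -184 + N**2)
X(f) = (146 + f)/(-270 + f)
1/(y(238) + X(d(-14))) = 1/((-184 + 238**2) + (146 + 2*(-14))/(-270 + 2*(-14))) = 1/((-184 + 56644) + (146 - 28)/(-270 - 28)) = 1/(56460 + 118/(-298)) = 1/(56460 - 1/298*118) = 1/(56460 - 59/149) = 1/(8412481/149) = 149/8412481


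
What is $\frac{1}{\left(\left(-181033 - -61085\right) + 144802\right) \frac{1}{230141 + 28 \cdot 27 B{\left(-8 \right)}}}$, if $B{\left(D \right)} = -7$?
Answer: $\frac{224849}{24854} \approx 9.0468$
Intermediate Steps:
$\frac{1}{\left(\left(-181033 - -61085\right) + 144802\right) \frac{1}{230141 + 28 \cdot 27 B{\left(-8 \right)}}} = \frac{1}{\left(\left(-181033 - -61085\right) + 144802\right) \frac{1}{230141 + 28 \cdot 27 \left(-7\right)}} = \frac{1}{\left(\left(-181033 + 61085\right) + 144802\right) \frac{1}{230141 + 756 \left(-7\right)}} = \frac{1}{\left(-119948 + 144802\right) \frac{1}{230141 - 5292}} = \frac{1}{24854 \cdot \frac{1}{224849}} = \frac{1}{\frac{24854}{224849}} = \frac{224849}{24854}$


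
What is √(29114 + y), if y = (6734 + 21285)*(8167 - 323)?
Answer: 15*√976934 ≈ 14826.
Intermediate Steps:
y = 219781036 (y = 28019*7844 = 219781036)
√(29114 + y) = √(29114 + 219781036) = √219810150 = 15*√976934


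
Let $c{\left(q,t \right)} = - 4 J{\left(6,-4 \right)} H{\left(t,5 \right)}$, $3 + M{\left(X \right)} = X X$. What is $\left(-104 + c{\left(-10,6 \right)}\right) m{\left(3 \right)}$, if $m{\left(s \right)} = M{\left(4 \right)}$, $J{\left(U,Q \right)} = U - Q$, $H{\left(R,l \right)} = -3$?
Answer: $208$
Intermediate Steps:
$M{\left(X \right)} = -3 + X^{2}$ ($M{\left(X \right)} = -3 + X X = -3 + X^{2}$)
$m{\left(s \right)} = 13$ ($m{\left(s \right)} = -3 + 4^{2} = -3 + 16 = 13$)
$c{\left(q,t \right)} = 120$ ($c{\left(q,t \right)} = - 4 \left(6 - -4\right) \left(-3\right) = - 4 \left(6 + 4\right) \left(-3\right) = \left(-4\right) 10 \left(-3\right) = \left(-40\right) \left(-3\right) = 120$)
$\left(-104 + c{\left(-10,6 \right)}\right) m{\left(3 \right)} = \left(-104 + 120\right) 13 = 16 \cdot 13 = 208$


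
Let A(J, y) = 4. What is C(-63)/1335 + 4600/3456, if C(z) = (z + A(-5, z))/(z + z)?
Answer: 597199/448560 ≈ 1.3314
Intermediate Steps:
C(z) = (4 + z)/(2*z) (C(z) = (z + 4)/(z + z) = (4 + z)/((2*z)) = (4 + z)*(1/(2*z)) = (4 + z)/(2*z))
C(-63)/1335 + 4600/3456 = ((1/2)*(4 - 63)/(-63))/1335 + 4600/3456 = ((1/2)*(-1/63)*(-59))*(1/1335) + 4600*(1/3456) = (59/126)*(1/1335) + 575/432 = 59/168210 + 575/432 = 597199/448560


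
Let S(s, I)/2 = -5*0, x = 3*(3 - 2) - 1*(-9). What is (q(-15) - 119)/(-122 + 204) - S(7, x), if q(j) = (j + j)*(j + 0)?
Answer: 331/82 ≈ 4.0366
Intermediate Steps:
q(j) = 2*j² (q(j) = (2*j)*j = 2*j²)
x = 12 (x = 3*1 + 9 = 3 + 9 = 12)
S(s, I) = 0 (S(s, I) = 2*(-5*0) = 2*0 = 0)
(q(-15) - 119)/(-122 + 204) - S(7, x) = (2*(-15)² - 119)/(-122 + 204) - 1*0 = (2*225 - 119)/82 + 0 = (450 - 119)*(1/82) + 0 = 331*(1/82) + 0 = 331/82 + 0 = 331/82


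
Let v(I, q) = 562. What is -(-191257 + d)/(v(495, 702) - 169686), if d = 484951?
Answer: 146847/84562 ≈ 1.7366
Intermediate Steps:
-(-191257 + d)/(v(495, 702) - 169686) = -(-191257 + 484951)/(562 - 169686) = -293694/(-169124) = -293694*(-1)/169124 = -1*(-146847/84562) = 146847/84562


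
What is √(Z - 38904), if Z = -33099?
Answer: I*√72003 ≈ 268.33*I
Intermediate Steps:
√(Z - 38904) = √(-33099 - 38904) = √(-72003) = I*√72003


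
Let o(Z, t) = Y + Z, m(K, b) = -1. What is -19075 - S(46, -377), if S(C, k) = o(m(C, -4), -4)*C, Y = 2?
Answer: -19121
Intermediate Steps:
o(Z, t) = 2 + Z
S(C, k) = C (S(C, k) = (2 - 1)*C = 1*C = C)
-19075 - S(46, -377) = -19075 - 1*46 = -19075 - 46 = -19121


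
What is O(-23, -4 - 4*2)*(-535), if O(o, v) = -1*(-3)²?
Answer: 4815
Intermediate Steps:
O(o, v) = -9 (O(o, v) = -1*9 = -9)
O(-23, -4 - 4*2)*(-535) = -9*(-535) = 4815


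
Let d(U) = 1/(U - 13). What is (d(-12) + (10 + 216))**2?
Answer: 31911201/625 ≈ 51058.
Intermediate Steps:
d(U) = 1/(-13 + U)
(d(-12) + (10 + 216))**2 = (1/(-13 - 12) + (10 + 216))**2 = (1/(-25) + 226)**2 = (-1/25 + 226)**2 = (5649/25)**2 = 31911201/625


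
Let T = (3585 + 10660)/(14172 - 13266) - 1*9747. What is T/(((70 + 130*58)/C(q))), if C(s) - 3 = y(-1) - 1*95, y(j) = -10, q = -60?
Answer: 149881129/1149110 ≈ 130.43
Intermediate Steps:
C(s) = -102 (C(s) = 3 + (-10 - 1*95) = 3 + (-10 - 95) = 3 - 105 = -102)
T = -8816537/906 (T = 14245/906 - 9747 = -8816537/906 ≈ -9731.3)
T/(((70 + 130*58)/C(q))) = -8816537*(-102/(70 + 130*58))/906 = -8816537*(-102/(70 + 7540))/906 = -8816537/(906*(7610*(-1/102))) = -8816537/(906*(-3805/51)) = -8816537/906*(-51/3805) = 149881129/1149110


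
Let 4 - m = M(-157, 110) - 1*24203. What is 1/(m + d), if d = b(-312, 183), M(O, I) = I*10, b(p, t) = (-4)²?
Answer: 1/23123 ≈ 4.3247e-5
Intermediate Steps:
b(p, t) = 16
M(O, I) = 10*I
d = 16
m = 23107 (m = 4 - (10*110 - 1*24203) = 4 - (1100 - 24203) = 4 - 1*(-23103) = 4 + 23103 = 23107)
1/(m + d) = 1/(23107 + 16) = 1/23123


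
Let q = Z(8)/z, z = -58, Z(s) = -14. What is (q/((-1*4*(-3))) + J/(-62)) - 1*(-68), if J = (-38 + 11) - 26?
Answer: 743023/10788 ≈ 68.875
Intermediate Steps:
J = -53 (J = -27 - 26 = -53)
q = 7/29 (q = -14/(-58) = -14*(-1/58) = 7/29 ≈ 0.24138)
(q/((-1*4*(-3))) + J/(-62)) - 1*(-68) = (7/(29*((-1*4*(-3)))) - 53/(-62)) - 1*(-68) = (7/(29*((-4*(-3)))) - 53*(-1/62)) + 68 = ((7/29)/12 + 53/62) + 68 = ((7/29)*(1/12) + 53/62) + 68 = (7/348 + 53/62) + 68 = 9439/10788 + 68 = 743023/10788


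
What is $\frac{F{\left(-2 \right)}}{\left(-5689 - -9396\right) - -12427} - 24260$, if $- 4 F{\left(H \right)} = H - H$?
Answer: $-24260$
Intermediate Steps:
$F{\left(H \right)} = 0$ ($F{\left(H \right)} = - \frac{H - H}{4} = \left(- \frac{1}{4}\right) 0 = 0$)
$\frac{F{\left(-2 \right)}}{\left(-5689 - -9396\right) - -12427} - 24260 = \frac{0}{\left(-5689 - -9396\right) - -12427} - 24260 = \frac{0}{\left(-5689 + 9396\right) + 12427} - 24260 = \frac{0}{3707 + 12427} - 24260 = \frac{0}{16134} - 24260 = 0 \cdot \frac{1}{16134} - 24260 = 0 - 24260 = -24260$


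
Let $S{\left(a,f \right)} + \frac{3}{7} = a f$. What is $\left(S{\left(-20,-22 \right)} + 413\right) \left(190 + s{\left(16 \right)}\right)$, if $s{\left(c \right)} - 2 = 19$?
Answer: $\frac{1259248}{7} \approx 1.7989 \cdot 10^{5}$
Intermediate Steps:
$S{\left(a,f \right)} = - \frac{3}{7} + a f$
$s{\left(c \right)} = 21$ ($s{\left(c \right)} = 2 + 19 = 21$)
$\left(S{\left(-20,-22 \right)} + 413\right) \left(190 + s{\left(16 \right)}\right) = \left(\left(- \frac{3}{7} - -440\right) + 413\right) \left(190 + 21\right) = \left(\left(- \frac{3}{7} + 440\right) + 413\right) 211 = \left(\frac{3077}{7} + 413\right) 211 = \frac{5968}{7} \cdot 211 = \frac{1259248}{7}$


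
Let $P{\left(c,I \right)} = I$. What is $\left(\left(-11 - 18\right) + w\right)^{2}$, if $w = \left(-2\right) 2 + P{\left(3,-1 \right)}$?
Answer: $1156$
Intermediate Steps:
$w = -5$ ($w = \left(-2\right) 2 - 1 = -4 - 1 = -5$)
$\left(\left(-11 - 18\right) + w\right)^{2} = \left(\left(-11 - 18\right) - 5\right)^{2} = \left(-29 - 5\right)^{2} = \left(-34\right)^{2} = 1156$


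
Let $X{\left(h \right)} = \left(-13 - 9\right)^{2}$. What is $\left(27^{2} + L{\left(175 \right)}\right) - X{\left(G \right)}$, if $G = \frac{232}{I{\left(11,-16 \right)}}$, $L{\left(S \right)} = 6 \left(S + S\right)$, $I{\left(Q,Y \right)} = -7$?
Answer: $2345$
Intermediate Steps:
$L{\left(S \right)} = 12 S$ ($L{\left(S \right)} = 6 \cdot 2 S = 12 S$)
$G = - \frac{232}{7}$ ($G = \frac{232}{-7} = 232 \left(- \frac{1}{7}\right) = - \frac{232}{7} \approx -33.143$)
$X{\left(h \right)} = 484$ ($X{\left(h \right)} = \left(-22\right)^{2} = 484$)
$\left(27^{2} + L{\left(175 \right)}\right) - X{\left(G \right)} = \left(27^{2} + 12 \cdot 175\right) - 484 = \left(729 + 2100\right) - 484 = 2829 - 484 = 2345$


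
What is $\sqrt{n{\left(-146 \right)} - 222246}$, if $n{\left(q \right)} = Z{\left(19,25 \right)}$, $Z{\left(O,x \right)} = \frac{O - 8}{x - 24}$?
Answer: $13 i \sqrt{1315} \approx 471.42 i$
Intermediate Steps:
$Z{\left(O,x \right)} = \frac{-8 + O}{-24 + x}$
$n{\left(q \right)} = 11$ ($n{\left(q \right)} = \frac{-8 + 19}{-24 + 25} = 1^{-1} \cdot 11 = 1 \cdot 11 = 11$)
$\sqrt{n{\left(-146 \right)} - 222246} = \sqrt{11 - 222246} = \sqrt{-222235} = 13 i \sqrt{1315}$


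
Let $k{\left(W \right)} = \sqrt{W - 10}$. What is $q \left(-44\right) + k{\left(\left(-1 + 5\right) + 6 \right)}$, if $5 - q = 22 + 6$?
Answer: $1012$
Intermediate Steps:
$q = -23$ ($q = 5 - \left(22 + 6\right) = 5 - 28 = -23$)
$k{\left(W \right)} = \sqrt{-10 + W}$ ($k{\left(W \right)} = \sqrt{W - 10} = \sqrt{-10 + W}$)
$q \left(-44\right) + k{\left(\left(-1 + 5\right) + 6 \right)} = \left(-23\right) \left(-44\right) + \sqrt{-10 + \left(\left(-1 + 5\right) + 6\right)} = 1012 + \sqrt{-10 + \left(4 + 6\right)} = 1012 + \sqrt{-10 + 10} = 1012 + \sqrt{0} = 1012 + 0 = 1012$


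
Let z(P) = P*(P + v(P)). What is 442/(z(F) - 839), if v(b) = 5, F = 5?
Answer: -442/789 ≈ -0.56020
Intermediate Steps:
z(P) = P*(5 + P) (z(P) = P*(P + 5) = P*(5 + P))
442/(z(F) - 839) = 442/(5*(5 + 5) - 839) = 442/(5*10 - 839) = 442/(50 - 839) = 442/(-789) = -1/789*442 = -442/789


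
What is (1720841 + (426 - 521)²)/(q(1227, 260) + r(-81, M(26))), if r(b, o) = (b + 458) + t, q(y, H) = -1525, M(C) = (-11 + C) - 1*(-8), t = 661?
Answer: -1729866/487 ≈ -3552.1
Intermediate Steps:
M(C) = -3 + C (M(C) = (-11 + C) + 8 = -3 + C)
r(b, o) = 1119 + b (r(b, o) = (b + 458) + 661 = (458 + b) + 661 = 1119 + b)
(1720841 + (426 - 521)²)/(q(1227, 260) + r(-81, M(26))) = (1720841 + (426 - 521)²)/(-1525 + (1119 - 81)) = (1720841 + (-95)²)/(-1525 + 1038) = (1720841 + 9025)/(-487) = 1729866*(-1/487) = -1729866/487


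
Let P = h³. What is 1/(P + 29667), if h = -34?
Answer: -1/9637 ≈ -0.00010377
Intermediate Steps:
P = -39304 (P = (-34)³ = -39304)
1/(P + 29667) = 1/(-39304 + 29667) = 1/(-9637) = -1/9637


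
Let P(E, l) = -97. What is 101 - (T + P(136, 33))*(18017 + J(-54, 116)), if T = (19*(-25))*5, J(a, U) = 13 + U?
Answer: 44857013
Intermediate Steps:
T = -2375 (T = -475*5 = -2375)
101 - (T + P(136, 33))*(18017 + J(-54, 116)) = 101 - (-2375 - 97)*(18017 + (13 + 116)) = 101 - (-2472)*(18017 + 129) = 101 - (-2472)*18146 = 101 - 1*(-44856912) = 101 + 44856912 = 44857013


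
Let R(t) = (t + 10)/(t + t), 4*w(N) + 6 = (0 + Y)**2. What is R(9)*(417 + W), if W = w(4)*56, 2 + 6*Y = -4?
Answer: 6593/18 ≈ 366.28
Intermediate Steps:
Y = -1 (Y = -1/3 + (1/6)*(-4) = -1/3 - 2/3 = -1)
w(N) = -5/4 (w(N) = -3/2 + (0 - 1)**2/4 = -3/2 + (1/4)*(-1)**2 = -3/2 + (1/4)*1 = -3/2 + 1/4 = -5/4)
W = -70 (W = -5/4*56 = -70)
R(t) = (10 + t)/(2*t) (R(t) = (10 + t)/((2*t)) = (10 + t)*(1/(2*t)) = (10 + t)/(2*t))
R(9)*(417 + W) = ((1/2)*(10 + 9)/9)*(417 - 70) = ((1/2)*(1/9)*19)*347 = (19/18)*347 = 6593/18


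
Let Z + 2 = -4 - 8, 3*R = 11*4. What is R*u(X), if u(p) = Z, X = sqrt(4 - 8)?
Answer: -616/3 ≈ -205.33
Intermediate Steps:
R = 44/3 (R = (11*4)/3 = (1/3)*44 = 44/3 ≈ 14.667)
Z = -14 (Z = -2 + (-4 - 8) = -2 - 12 = -14)
X = 2*I (X = sqrt(-4) = 2*I ≈ 2.0*I)
u(p) = -14
R*u(X) = (44/3)*(-14) = -616/3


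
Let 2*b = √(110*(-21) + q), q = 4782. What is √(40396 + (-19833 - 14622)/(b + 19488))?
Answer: √(787202793 + 40396*√618)/√(19488 + √618) ≈ 200.98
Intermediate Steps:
b = √618 (b = √(110*(-21) + 4782)/2 = √(-2310 + 4782)/2 = √2472/2 = (2*√618)/2 = √618 ≈ 24.860)
√(40396 + (-19833 - 14622)/(b + 19488)) = √(40396 + (-19833 - 14622)/(√618 + 19488)) = √(40396 - 34455/(19488 + √618))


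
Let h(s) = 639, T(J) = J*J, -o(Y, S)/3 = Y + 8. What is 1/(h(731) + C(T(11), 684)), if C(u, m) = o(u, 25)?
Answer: 1/252 ≈ 0.0039683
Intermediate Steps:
o(Y, S) = -24 - 3*Y (o(Y, S) = -3*(Y + 8) = -3*(8 + Y) = -24 - 3*Y)
T(J) = J²
C(u, m) = -24 - 3*u
1/(h(731) + C(T(11), 684)) = 1/(639 + (-24 - 3*11²)) = 1/(639 + (-24 - 3*121)) = 1/(639 + (-24 - 363)) = 1/(639 - 387) = 1/252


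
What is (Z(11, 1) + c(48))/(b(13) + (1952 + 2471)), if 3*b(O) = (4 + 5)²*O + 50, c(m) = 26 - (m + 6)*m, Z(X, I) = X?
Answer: -7665/14372 ≈ -0.53333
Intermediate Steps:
c(m) = 26 - m*(6 + m) (c(m) = 26 - (6 + m)*m = 26 - m*(6 + m))
b(O) = 50/3 + 27*O (b(O) = ((4 + 5)²*O + 50)/3 = (9²*O + 50)/3 = (81*O + 50)/3 = (50 + 81*O)/3 = 50/3 + 27*O)
(Z(11, 1) + c(48))/(b(13) + (1952 + 2471)) = (11 + (26 - 1*48² - 6*48))/((50/3 + 27*13) + (1952 + 2471)) = (11 + (26 - 1*2304 - 288))/((50/3 + 351) + 4423) = (11 + (26 - 2304 - 288))/(1103/3 + 4423) = (11 - 2566)/(14372/3) = -2555*3/14372 = -7665/14372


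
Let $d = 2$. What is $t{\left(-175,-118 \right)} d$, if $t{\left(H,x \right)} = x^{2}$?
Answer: $27848$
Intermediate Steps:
$t{\left(-175,-118 \right)} d = \left(-118\right)^{2} \cdot 2 = 13924 \cdot 2 = 27848$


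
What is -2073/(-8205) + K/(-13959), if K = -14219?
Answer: 48534634/38177865 ≈ 1.2713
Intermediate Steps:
-2073/(-8205) + K/(-13959) = -2073/(-8205) - 14219/(-13959) = -2073*(-1/8205) - 14219*(-1/13959) = 691/2735 + 14219/13959 = 48534634/38177865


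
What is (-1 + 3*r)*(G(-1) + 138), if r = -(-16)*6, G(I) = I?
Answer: 39319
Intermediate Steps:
r = 96 (r = -4*(-24) = 96)
(-1 + 3*r)*(G(-1) + 138) = (-1 + 3*96)*(-1 + 138) = (-1 + 288)*137 = 287*137 = 39319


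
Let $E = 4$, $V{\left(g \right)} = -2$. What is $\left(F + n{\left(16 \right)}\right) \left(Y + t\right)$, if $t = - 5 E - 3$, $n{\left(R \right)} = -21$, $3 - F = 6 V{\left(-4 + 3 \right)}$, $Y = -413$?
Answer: $2616$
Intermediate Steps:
$F = 15$ ($F = 3 - 6 \left(-2\right) = 3 - -12 = 3 + 12 = 15$)
$t = -23$ ($t = \left(-5\right) 4 - 3 = -20 - 3 = -23$)
$\left(F + n{\left(16 \right)}\right) \left(Y + t\right) = \left(15 - 21\right) \left(-413 - 23\right) = \left(-6\right) \left(-436\right) = 2616$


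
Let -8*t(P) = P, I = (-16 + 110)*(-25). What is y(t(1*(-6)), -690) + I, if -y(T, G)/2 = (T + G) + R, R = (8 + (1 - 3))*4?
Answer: -2039/2 ≈ -1019.5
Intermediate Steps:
I = -2350 (I = 94*(-25) = -2350)
R = 24 (R = (8 - 2)*4 = 6*4 = 24)
t(P) = -P/8
y(T, G) = -48 - 2*G - 2*T (y(T, G) = -2*((T + G) + 24) = -2*((G + T) + 24) = -2*(24 + G + T) = -48 - 2*G - 2*T)
y(t(1*(-6)), -690) + I = (-48 - 2*(-690) - (-1)*1*(-6)/4) - 2350 = (-48 + 1380 - (-1)*(-6)/4) - 2350 = (-48 + 1380 - 2*¾) - 2350 = (-48 + 1380 - 3/2) - 2350 = 2661/2 - 2350 = -2039/2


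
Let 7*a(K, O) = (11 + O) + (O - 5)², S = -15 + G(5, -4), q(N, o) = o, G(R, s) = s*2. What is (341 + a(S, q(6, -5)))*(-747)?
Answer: -1862271/7 ≈ -2.6604e+5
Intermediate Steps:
G(R, s) = 2*s
S = -23 (S = -15 + 2*(-4) = -15 - 8 = -23)
a(K, O) = 11/7 + O/7 + (-5 + O)²/7 (a(K, O) = ((11 + O) + (O - 5)²)/7 = ((11 + O) + (-5 + O)²)/7 = (11 + O + (-5 + O)²)/7 = 11/7 + O/7 + (-5 + O)²/7)
(341 + a(S, q(6, -5)))*(-747) = (341 + (11/7 + (⅐)*(-5) + (-5 - 5)²/7))*(-747) = (341 + (11/7 - 5/7 + (⅐)*(-10)²))*(-747) = (341 + (11/7 - 5/7 + (⅐)*100))*(-747) = (341 + (11/7 - 5/7 + 100/7))*(-747) = (341 + 106/7)*(-747) = (2493/7)*(-747) = -1862271/7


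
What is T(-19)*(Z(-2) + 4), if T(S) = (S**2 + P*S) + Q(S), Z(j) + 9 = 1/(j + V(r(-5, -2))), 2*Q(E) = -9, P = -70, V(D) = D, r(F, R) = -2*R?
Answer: -30357/4 ≈ -7589.3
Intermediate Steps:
Q(E) = -9/2 (Q(E) = (1/2)*(-9) = -9/2)
Z(j) = -9 + 1/(4 + j) (Z(j) = -9 + 1/(j - 2*(-2)) = -9 + 1/(j + 4) = -9 + 1/(4 + j))
T(S) = -9/2 + S**2 - 70*S (T(S) = (S**2 - 70*S) - 9/2 = -9/2 + S**2 - 70*S)
T(-19)*(Z(-2) + 4) = (-9/2 + (-19)**2 - 70*(-19))*((-35 - 9*(-2))/(4 - 2) + 4) = (-9/2 + 361 + 1330)*((-35 + 18)/2 + 4) = 3373*((1/2)*(-17) + 4)/2 = 3373*(-17/2 + 4)/2 = (3373/2)*(-9/2) = -30357/4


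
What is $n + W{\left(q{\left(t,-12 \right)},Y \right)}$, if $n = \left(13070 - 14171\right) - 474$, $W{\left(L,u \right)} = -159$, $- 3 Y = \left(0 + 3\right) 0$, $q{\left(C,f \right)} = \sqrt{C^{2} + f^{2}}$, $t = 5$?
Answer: $-1734$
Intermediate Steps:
$Y = 0$ ($Y = - \frac{\left(0 + 3\right) 0}{3} = - \frac{3 \cdot 0}{3} = \left(- \frac{1}{3}\right) 0 = 0$)
$n = -1575$ ($n = -1101 - 474 = -1575$)
$n + W{\left(q{\left(t,-12 \right)},Y \right)} = -1575 - 159 = -1734$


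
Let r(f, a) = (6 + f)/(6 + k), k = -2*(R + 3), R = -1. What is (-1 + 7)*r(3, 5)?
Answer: 27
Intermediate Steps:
k = -4 (k = -2*(-1 + 3) = -2*2 = -4)
r(f, a) = 3 + f/2 (r(f, a) = (6 + f)/(6 - 4) = (6 + f)/2 = (6 + f)*(½) = 3 + f/2)
(-1 + 7)*r(3, 5) = (-1 + 7)*(3 + (½)*3) = 6*(3 + 3/2) = 6*(9/2) = 27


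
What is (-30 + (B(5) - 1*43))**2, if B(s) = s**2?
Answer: 2304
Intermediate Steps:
(-30 + (B(5) - 1*43))**2 = (-30 + (5**2 - 1*43))**2 = (-30 + (25 - 43))**2 = (-30 - 18)**2 = (-48)**2 = 2304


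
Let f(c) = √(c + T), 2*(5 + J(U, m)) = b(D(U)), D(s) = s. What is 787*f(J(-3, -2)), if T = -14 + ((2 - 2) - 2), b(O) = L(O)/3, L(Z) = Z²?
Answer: 787*I*√78/2 ≈ 3475.3*I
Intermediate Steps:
b(O) = O²/3
T = -16 (T = -14 + (0 - 2) = -14 - 2 = -16)
J(U, m) = -5 + U²/6 (J(U, m) = -5 + (U²/3)/2 = -5 + U²/6)
f(c) = √(-16 + c) (f(c) = √(c - 16) = √(-16 + c))
787*f(J(-3, -2)) = 787*√(-16 + (-5 + (⅙)*(-3)²)) = 787*√(-16 + (-5 + (⅙)*9)) = 787*√(-16 + (-5 + 3/2)) = 787*√(-16 - 7/2) = 787*√(-39/2) = 787*(I*√78/2) = 787*I*√78/2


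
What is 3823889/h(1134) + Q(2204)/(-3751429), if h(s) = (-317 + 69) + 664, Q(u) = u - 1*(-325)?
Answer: 14345047035317/1560594464 ≈ 9192.0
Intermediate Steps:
Q(u) = 325 + u (Q(u) = u + 325 = 325 + u)
h(s) = 416 (h(s) = -248 + 664 = 416)
3823889/h(1134) + Q(2204)/(-3751429) = 3823889/416 + (325 + 2204)/(-3751429) = 3823889*(1/416) + 2529*(-1/3751429) = 3823889/416 - 2529/3751429 = 14345047035317/1560594464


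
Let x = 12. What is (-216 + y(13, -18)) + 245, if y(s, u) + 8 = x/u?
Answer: 61/3 ≈ 20.333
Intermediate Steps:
y(s, u) = -8 + 12/u
(-216 + y(13, -18)) + 245 = (-216 + (-8 + 12/(-18))) + 245 = (-216 + (-8 + 12*(-1/18))) + 245 = (-216 + (-8 - ⅔)) + 245 = (-216 - 26/3) + 245 = -674/3 + 245 = 61/3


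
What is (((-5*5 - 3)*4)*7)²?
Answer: 614656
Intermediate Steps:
(((-5*5 - 3)*4)*7)² = (((-25 - 3)*4)*7)² = (-28*4*7)² = (-112*7)² = (-784)² = 614656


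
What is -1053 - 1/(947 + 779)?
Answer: -1817479/1726 ≈ -1053.0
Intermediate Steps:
-1053 - 1/(947 + 779) = -1053 - 1/1726 = -1817479/1726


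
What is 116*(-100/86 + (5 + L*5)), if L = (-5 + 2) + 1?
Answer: -30740/43 ≈ -714.88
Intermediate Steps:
L = -2 (L = -3 + 1 = -2)
116*(-100/86 + (5 + L*5)) = 116*(-100/86 + (5 - 2*5)) = 116*(-100*1/86 + (5 - 10)) = 116*(-50/43 - 5) = 116*(-265/43) = -30740/43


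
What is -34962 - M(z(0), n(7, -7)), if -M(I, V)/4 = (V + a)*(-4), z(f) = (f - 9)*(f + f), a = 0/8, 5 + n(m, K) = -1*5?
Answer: -34802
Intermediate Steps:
n(m, K) = -10 (n(m, K) = -5 - 1*5 = -5 - 5 = -10)
a = 0 (a = 0*(1/8) = 0)
z(f) = 2*f*(-9 + f) (z(f) = (-9 + f)*(2*f) = 2*f*(-9 + f))
M(I, V) = 16*V (M(I, V) = -4*(V + 0)*(-4) = -4*V*(-4) = -(-16)*V = 16*V)
-34962 - M(z(0), n(7, -7)) = -34962 - 16*(-10) = -34962 - 1*(-160) = -34962 + 160 = -34802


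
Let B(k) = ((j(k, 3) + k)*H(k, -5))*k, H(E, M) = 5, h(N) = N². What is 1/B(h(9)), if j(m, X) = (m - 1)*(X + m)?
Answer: 1/2754405 ≈ 3.6305e-7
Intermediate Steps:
j(m, X) = (-1 + m)*(X + m)
B(k) = k*(-15 + 5*k² + 15*k) (B(k) = (((k² - 1*3 - k + 3*k) + k)*5)*k = (((k² - 3 - k + 3*k) + k)*5)*k = (((-3 + k² + 2*k) + k)*5)*k = ((-3 + k² + 3*k)*5)*k = (-15 + 5*k² + 15*k)*k = k*(-15 + 5*k² + 15*k))
1/B(h(9)) = 1/(5*9²*(-3 + (9²)² + 3*9²)) = 1/(5*81*(-3 + 81² + 3*81)) = 1/(5*81*(-3 + 6561 + 243)) = 1/(5*81*6801) = 1/2754405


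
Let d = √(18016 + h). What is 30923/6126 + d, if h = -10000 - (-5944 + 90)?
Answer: 30923/6126 + √13870 ≈ 122.82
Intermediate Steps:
h = -4146 (h = -10000 - 1*(-5854) = -10000 + 5854 = -4146)
d = √13870 (d = √(18016 - 4146) = √13870 ≈ 117.77)
30923/6126 + d = 30923/6126 + √13870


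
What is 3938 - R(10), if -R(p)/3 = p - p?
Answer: 3938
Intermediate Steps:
R(p) = 0 (R(p) = -3*(p - p) = -3*0 = 0)
3938 - R(10) = 3938 - 1*0 = 3938 + 0 = 3938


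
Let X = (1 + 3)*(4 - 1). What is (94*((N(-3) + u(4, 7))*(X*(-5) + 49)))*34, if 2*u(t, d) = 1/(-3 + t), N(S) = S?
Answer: 87890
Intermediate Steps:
X = 12 (X = 4*3 = 12)
u(t, d) = 1/(2*(-3 + t))
(94*((N(-3) + u(4, 7))*(X*(-5) + 49)))*34 = (94*((-3 + 1/(2*(-3 + 4)))*(12*(-5) + 49)))*34 = (94*((-3 + (½)/1)*(-60 + 49)))*34 = (94*((-3 + (½)*1)*(-11)))*34 = (94*((-3 + ½)*(-11)))*34 = (94*(-5/2*(-11)))*34 = (94*(55/2))*34 = 2585*34 = 87890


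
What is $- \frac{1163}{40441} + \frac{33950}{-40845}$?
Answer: $- \frac{40584991}{47194647} \approx -0.85995$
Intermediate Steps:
$- \frac{1163}{40441} + \frac{33950}{-40845} = \left(-1163\right) \frac{1}{40441} + 33950 \left(- \frac{1}{40845}\right) = - \frac{1163}{40441} - \frac{970}{1167} = - \frac{40584991}{47194647}$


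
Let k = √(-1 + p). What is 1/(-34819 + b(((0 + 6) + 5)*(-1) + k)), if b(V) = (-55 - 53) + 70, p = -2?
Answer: -1/34857 ≈ -2.8689e-5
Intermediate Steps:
k = I*√3 (k = √(-1 - 2) = √(-3) = I*√3 ≈ 1.732*I)
b(V) = -38 (b(V) = -108 + 70 = -38)
1/(-34819 + b(((0 + 6) + 5)*(-1) + k)) = 1/(-34819 - 38) = 1/(-34857) = -1/34857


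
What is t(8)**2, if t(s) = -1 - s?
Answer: 81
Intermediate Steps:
t(8)**2 = (-1 - 1*8)**2 = (-1 - 8)**2 = (-9)**2 = 81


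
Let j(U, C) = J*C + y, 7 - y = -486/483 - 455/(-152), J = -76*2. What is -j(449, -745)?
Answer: -2771331953/24472 ≈ -1.1325e+5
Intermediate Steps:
J = -152
y = 122673/24472 (y = 7 - (-486/483 - 455/(-152)) = 7 - (-486*1/483 - 455*(-1/152)) = 7 - (-162/161 + 455/152) = 7 - 1*48631/24472 = 7 - 48631/24472 = 122673/24472 ≈ 5.0128)
j(U, C) = 122673/24472 - 152*C (j(U, C) = -152*C + 122673/24472 = 122673/24472 - 152*C)
-j(449, -745) = -(122673/24472 - 152*(-745)) = -(122673/24472 + 113240) = -1*2771331953/24472 = -2771331953/24472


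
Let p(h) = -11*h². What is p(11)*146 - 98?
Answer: -194424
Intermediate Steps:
p(11)*146 - 98 = -11*11²*146 - 98 = -11*121*146 - 98 = -1331*146 - 98 = -194326 - 98 = -194424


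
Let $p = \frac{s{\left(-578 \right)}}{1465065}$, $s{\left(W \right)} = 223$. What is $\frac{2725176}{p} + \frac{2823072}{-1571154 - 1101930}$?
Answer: $\frac{889370682619382992}{49674811} \approx 1.7904 \cdot 10^{10}$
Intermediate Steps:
$p = \frac{223}{1465065} \approx 0.00015221$
$\frac{2725176}{p} + \frac{2823072}{-1571154 - 1101930} = \frac{2725176}{\frac{223}{1465065}} + \frac{2823072}{-1571154 - 1101930} = 2725176 \cdot \frac{1465065}{223} + \frac{2823072}{-2673084} = \frac{3992559976440}{223} + 2823072 \left(- \frac{1}{2673084}\right) = \frac{3992559976440}{223} - \frac{235256}{222757} = \frac{889370682619382992}{49674811}$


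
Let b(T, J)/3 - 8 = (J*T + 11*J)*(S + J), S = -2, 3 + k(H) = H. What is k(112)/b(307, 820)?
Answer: 109/639905064 ≈ 1.7034e-7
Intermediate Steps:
k(H) = -3 + H
b(T, J) = 24 + 3*(-2 + J)*(11*J + J*T) (b(T, J) = 24 + 3*((J*T + 11*J)*(-2 + J)) = 24 + 3*((11*J + J*T)*(-2 + J)) = 24 + 3*((-2 + J)*(11*J + J*T)) = 24 + 3*(-2 + J)*(11*J + J*T))
k(112)/b(307, 820) = (-3 + 112)/(24 - 66*820 + 33*820² - 6*820*307 + 3*307*820²) = 109/(24 - 54120 + 33*672400 - 1510440 + 3*307*672400) = 109/(24 - 54120 + 22189200 - 1510440 + 619280400) = 109/639905064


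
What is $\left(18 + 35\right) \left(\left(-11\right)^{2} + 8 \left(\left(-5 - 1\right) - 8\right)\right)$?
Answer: $477$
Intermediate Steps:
$\left(18 + 35\right) \left(\left(-11\right)^{2} + 8 \left(\left(-5 - 1\right) - 8\right)\right) = 53 \left(121 + 8 \left(-6 - 8\right)\right) = 53 \left(121 + 8 \left(-14\right)\right) = 53 \left(121 - 112\right) = 53 \cdot 9 = 477$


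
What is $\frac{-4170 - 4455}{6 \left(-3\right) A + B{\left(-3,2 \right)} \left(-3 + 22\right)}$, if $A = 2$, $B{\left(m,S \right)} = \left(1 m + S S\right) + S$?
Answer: $- \frac{2875}{7} \approx -410.71$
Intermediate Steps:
$B{\left(m,S \right)} = S + m + S^{2}$ ($B{\left(m,S \right)} = \left(m + S^{2}\right) + S = S + m + S^{2}$)
$\frac{-4170 - 4455}{6 \left(-3\right) A + B{\left(-3,2 \right)} \left(-3 + 22\right)} = \frac{-4170 - 4455}{6 \left(-3\right) 2 + \left(2 - 3 + 2^{2}\right) \left(-3 + 22\right)} = - \frac{8625}{\left(-18\right) 2 + \left(2 - 3 + 4\right) 19} = - \frac{8625}{-36 + 3 \cdot 19} = - \frac{8625}{-36 + 57} = - \frac{8625}{21} = \left(-8625\right) \frac{1}{21} = - \frac{2875}{7}$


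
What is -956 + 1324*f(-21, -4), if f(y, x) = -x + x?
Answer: -956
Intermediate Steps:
f(y, x) = 0
-956 + 1324*f(-21, -4) = -956 + 1324*0 = -956 + 0 = -956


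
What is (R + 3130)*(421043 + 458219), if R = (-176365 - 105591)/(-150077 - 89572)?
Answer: 659783543985412/239649 ≈ 2.7531e+9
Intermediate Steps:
R = 281956/239649 (R = -281956/(-239649) = -281956*(-1/239649) = 281956/239649 ≈ 1.1765)
(R + 3130)*(421043 + 458219) = (281956/239649 + 3130)*(421043 + 458219) = (750383326/239649)*879262 = 659783543985412/239649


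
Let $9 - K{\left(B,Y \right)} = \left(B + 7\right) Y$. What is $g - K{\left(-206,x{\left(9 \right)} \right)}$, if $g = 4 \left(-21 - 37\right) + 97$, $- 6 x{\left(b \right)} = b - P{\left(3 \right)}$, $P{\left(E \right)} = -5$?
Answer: $\frac{961}{3} \approx 320.33$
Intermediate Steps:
$x{\left(b \right)} = - \frac{5}{6} - \frac{b}{6}$ ($x{\left(b \right)} = - \frac{b - -5}{6} = - \frac{b + 5}{6} = - \frac{5 + b}{6} = - \frac{5}{6} - \frac{b}{6}$)
$g = -135$ ($g = 4 \left(-58\right) + 97 = -232 + 97 = -135$)
$K{\left(B,Y \right)} = 9 - Y \left(7 + B\right)$ ($K{\left(B,Y \right)} = 9 - \left(B + 7\right) Y = 9 - \left(7 + B\right) Y = 9 - Y \left(7 + B\right)$)
$g - K{\left(-206,x{\left(9 \right)} \right)} = -135 - \left(9 - 7 \left(- \frac{5}{6} - \frac{3}{2}\right) - - 206 \left(- \frac{5}{6} - \frac{3}{2}\right)\right) = -135 - \left(9 - - \frac{49}{3} - \left(-206\right) \left(- \frac{7}{3}\right)\right) = -135 - \left(9 + \frac{49}{3} - \frac{1442}{3}\right) = -135 - - \frac{1366}{3} = -135 + \frac{1366}{3} = \frac{961}{3}$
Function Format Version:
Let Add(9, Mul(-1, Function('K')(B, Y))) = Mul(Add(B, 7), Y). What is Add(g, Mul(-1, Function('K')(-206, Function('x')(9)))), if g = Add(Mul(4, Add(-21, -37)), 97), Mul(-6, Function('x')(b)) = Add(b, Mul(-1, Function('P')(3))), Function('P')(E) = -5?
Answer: Rational(961, 3) ≈ 320.33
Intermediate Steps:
Function('x')(b) = Add(Rational(-5, 6), Mul(Rational(-1, 6), b)) (Function('x')(b) = Mul(Rational(-1, 6), Add(b, Mul(-1, -5))) = Mul(Rational(-1, 6), Add(b, 5)) = Mul(Rational(-1, 6), Add(5, b)) = Add(Rational(-5, 6), Mul(Rational(-1, 6), b)))
g = -135 (g = Add(Mul(4, -58), 97) = Add(-232, 97) = -135)
Function('K')(B, Y) = Add(9, Mul(-1, Y, Add(7, B))) (Function('K')(B, Y) = Add(9, Mul(-1, Mul(Add(B, 7), Y))) = Add(9, Mul(-1, Mul(Add(7, B), Y))) = Add(9, Mul(-1, Mul(Y, Add(7, B)))) = Add(9, Mul(-1, Y, Add(7, B))))
Add(g, Mul(-1, Function('K')(-206, Function('x')(9)))) = Add(-135, Mul(-1, Add(9, Mul(-7, Add(Rational(-5, 6), Mul(Rational(-1, 6), 9))), Mul(-1, -206, Add(Rational(-5, 6), Mul(Rational(-1, 6), 9)))))) = Add(-135, Mul(-1, Add(9, Mul(-7, Add(Rational(-5, 6), Rational(-3, 2))), Mul(-1, -206, Add(Rational(-5, 6), Rational(-3, 2)))))) = Add(-135, Mul(-1, Add(9, Mul(-7, Rational(-7, 3)), Mul(-1, -206, Rational(-7, 3))))) = Add(-135, Mul(-1, Add(9, Rational(49, 3), Rational(-1442, 3)))) = Add(-135, Mul(-1, Rational(-1366, 3))) = Add(-135, Rational(1366, 3)) = Rational(961, 3)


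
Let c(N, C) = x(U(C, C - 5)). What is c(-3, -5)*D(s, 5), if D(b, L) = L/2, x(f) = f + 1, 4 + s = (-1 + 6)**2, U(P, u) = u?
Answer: -45/2 ≈ -22.500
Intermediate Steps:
s = 21 (s = -4 + (-1 + 6)**2 = -4 + 5**2 = -4 + 25 = 21)
x(f) = 1 + f
c(N, C) = -4 + C (c(N, C) = 1 + (C - 5) = 1 + (-5 + C) = -4 + C)
D(b, L) = L/2 (D(b, L) = L*(1/2) = L/2)
c(-3, -5)*D(s, 5) = (-4 - 5)*((1/2)*5) = -9*5/2 = -45/2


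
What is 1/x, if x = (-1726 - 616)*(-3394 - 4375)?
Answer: 1/18194998 ≈ 5.4960e-8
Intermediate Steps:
x = 18194998 (x = -2342*(-7769) = 18194998)
1/x = 1/18194998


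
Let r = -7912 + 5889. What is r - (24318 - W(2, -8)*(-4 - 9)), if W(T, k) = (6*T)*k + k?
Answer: -24989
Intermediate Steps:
W(T, k) = k + 6*T*k (W(T, k) = 6*T*k + k = k + 6*T*k)
r = -2023
r - (24318 - W(2, -8)*(-4 - 9)) = -2023 - (24318 - (-8*(1 + 6*2))*(-4 - 9)) = -2023 - (24318 - (-8*(1 + 12))*(-13)) = -2023 - (24318 - (-8*13)*(-13)) = -2023 - (24318 - (-104)*(-13)) = -2023 - (24318 - 1*1352) = -2023 - (24318 - 1352) = -2023 - 1*22966 = -2023 - 22966 = -24989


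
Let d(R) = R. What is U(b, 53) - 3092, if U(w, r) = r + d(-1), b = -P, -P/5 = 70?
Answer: -3040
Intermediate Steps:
P = -350 (P = -5*70 = -350)
b = 350 (b = -1*(-350) = 350)
U(w, r) = -1 + r (U(w, r) = r - 1 = -1 + r)
U(b, 53) - 3092 = (-1 + 53) - 3092 = 52 - 3092 = -3040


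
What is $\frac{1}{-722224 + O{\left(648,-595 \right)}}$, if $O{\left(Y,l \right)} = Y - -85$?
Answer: $- \frac{1}{721491} \approx -1.386 \cdot 10^{-6}$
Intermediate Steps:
$O{\left(Y,l \right)} = 85 + Y$ ($O{\left(Y,l \right)} = Y + 85 = 85 + Y$)
$\frac{1}{-722224 + O{\left(648,-595 \right)}} = \frac{1}{-722224 + \left(85 + 648\right)} = \frac{1}{-722224 + 733} = \frac{1}{-721491} = - \frac{1}{721491}$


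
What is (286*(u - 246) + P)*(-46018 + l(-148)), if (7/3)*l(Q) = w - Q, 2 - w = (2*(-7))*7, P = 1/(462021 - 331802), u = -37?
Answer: 3387258752331822/911533 ≈ 3.7160e+9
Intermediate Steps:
P = 1/130219 ≈ 7.6794e-6
w = 100 (w = 2 - 2*(-7)*7 = 2 - (-14)*7 = 2 - 1*(-98) = 2 + 98 = 100)
l(Q) = 300/7 - 3*Q/7 (l(Q) = 3*(100 - Q)/7 = 300/7 - 3*Q/7)
(286*(u - 246) + P)*(-46018 + l(-148)) = (286*(-37 - 246) + 1/130219)*(-46018 + (300/7 - 3/7*(-148))) = (286*(-283) + 1/130219)*(-46018 + (300/7 + 444/7)) = (-80938 + 1/130219)*(-46018 + 744/7) = -10539665421/130219*(-321382/7) = 3387258752331822/911533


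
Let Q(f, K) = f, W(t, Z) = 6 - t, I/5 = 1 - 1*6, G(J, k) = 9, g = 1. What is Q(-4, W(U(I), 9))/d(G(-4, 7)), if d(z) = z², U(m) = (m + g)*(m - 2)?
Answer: -4/81 ≈ -0.049383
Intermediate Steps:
I = -25 (I = 5*(1 - 1*6) = 5*(1 - 6) = 5*(-5) = -25)
U(m) = (1 + m)*(-2 + m) (U(m) = (m + 1)*(m - 2) = (1 + m)*(-2 + m))
Q(-4, W(U(I), 9))/d(G(-4, 7)) = -4/(9²) = -4/81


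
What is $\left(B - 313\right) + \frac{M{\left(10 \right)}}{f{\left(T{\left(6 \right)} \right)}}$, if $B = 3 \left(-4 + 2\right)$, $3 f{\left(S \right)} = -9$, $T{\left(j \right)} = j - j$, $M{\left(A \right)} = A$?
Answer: $- \frac{967}{3} \approx -322.33$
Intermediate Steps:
$T{\left(j \right)} = 0$
$f{\left(S \right)} = -3$ ($f{\left(S \right)} = \frac{1}{3} \left(-9\right) = -3$)
$B = -6$ ($B = 3 \left(-2\right) = -6$)
$\left(B - 313\right) + \frac{M{\left(10 \right)}}{f{\left(T{\left(6 \right)} \right)}} = \left(-6 - 313\right) + \frac{10}{-3} = -319 + 10 \left(- \frac{1}{3}\right) = -319 - \frac{10}{3} = - \frac{967}{3}$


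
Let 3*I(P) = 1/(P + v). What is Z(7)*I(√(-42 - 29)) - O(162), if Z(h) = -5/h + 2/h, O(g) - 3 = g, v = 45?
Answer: (-1155*√71 + 51976*I)/(7*(√71 - 45*I)) ≈ -165.0 + 0.0005743*I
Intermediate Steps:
O(g) = 3 + g
I(P) = 1/(3*(45 + P)) (I(P) = 1/(3*(P + 45)) = 1/(3*(45 + P)))
Z(h) = -3/h
Z(7)*I(√(-42 - 29)) - O(162) = (-3/7)*(1/(3*(45 + √(-42 - 29)))) - (3 + 162) = (-3*⅐)*(1/(3*(45 + √(-71)))) - 1*165 = -1/(7*(45 + I*√71)) - 165 = -165 - 1/(7*(45 + I*√71))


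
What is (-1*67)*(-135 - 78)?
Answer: 14271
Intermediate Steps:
(-1*67)*(-135 - 78) = -67*(-213) = 14271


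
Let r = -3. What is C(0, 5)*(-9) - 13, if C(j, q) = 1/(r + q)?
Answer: -35/2 ≈ -17.500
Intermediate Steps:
C(j, q) = 1/(-3 + q)
C(0, 5)*(-9) - 13 = -9/(-3 + 5) - 13 = -9/2 - 13 = -35/2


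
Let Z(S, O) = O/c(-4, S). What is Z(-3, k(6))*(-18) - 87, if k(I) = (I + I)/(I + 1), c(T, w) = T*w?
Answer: -627/7 ≈ -89.571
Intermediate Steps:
k(I) = 2*I/(1 + I) (k(I) = (2*I)/(1 + I) = 2*I/(1 + I))
Z(S, O) = -O/(4*S) (Z(S, O) = O/((-4*S)) = O*(-1/(4*S)) = -O/(4*S))
Z(-3, k(6))*(-18) - 87 = -¼*2*6/(1 + 6)/(-3)*(-18) - 87 = -¼*2*6/7*(-⅓)*(-18) - 87 = -¼*2*6*(⅐)*(-⅓)*(-18) - 87 = -¼*12/7*(-⅓)*(-18) - 87 = (⅐)*(-18) - 87 = -18/7 - 87 = -627/7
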